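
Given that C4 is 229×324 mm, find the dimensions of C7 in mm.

81 × 114 mm

C5: ⌊324/2⌋ × 229 = 162 × 229 mm
C6: ⌊229/2⌋ × 162 = 114 × 162 mm
C7: ⌊162/2⌋ × 114 = 81 × 114 mm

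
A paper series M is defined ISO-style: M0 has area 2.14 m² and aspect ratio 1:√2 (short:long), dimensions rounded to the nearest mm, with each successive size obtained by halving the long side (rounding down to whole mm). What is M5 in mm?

Let M0's short side be w mm. w · w√2 = 2.14 m² = 2,140,000 mm², so w ≈ 1230.1 mm and w√2 ≈ 1739.7 mm → M0 = 1230 × 1740 mm.
M1: ⌊1740/2⌋ × 1230 = 870 × 1230 mm
M2: ⌊1230/2⌋ × 870 = 615 × 870 mm
M3: ⌊870/2⌋ × 615 = 435 × 615 mm
M4: ⌊615/2⌋ × 435 = 307 × 435 mm
M5: ⌊435/2⌋ × 307 = 217 × 307 mm

217 × 307 mm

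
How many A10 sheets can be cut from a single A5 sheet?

Each ISO step halves the sheet: 1 × A5 → 2 × A6 → 4 × A7 → 8 × A8 → …
From A5 to A10 is 5 halving steps: 2^5 = 32.

32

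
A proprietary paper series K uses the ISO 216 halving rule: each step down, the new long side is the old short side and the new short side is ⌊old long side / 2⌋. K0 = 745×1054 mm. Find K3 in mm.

K1: ⌊1054/2⌋ × 745 = 527 × 745 mm
K2: ⌊745/2⌋ × 527 = 372 × 527 mm
K3: ⌊527/2⌋ × 372 = 263 × 372 mm

263 × 372 mm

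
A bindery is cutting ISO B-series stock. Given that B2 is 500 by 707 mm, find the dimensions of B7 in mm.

B3: ⌊707/2⌋ × 500 = 353 × 500 mm
B4: ⌊500/2⌋ × 353 = 250 × 353 mm
B5: ⌊353/2⌋ × 250 = 176 × 250 mm
B6: ⌊250/2⌋ × 176 = 125 × 176 mm
B7: ⌊176/2⌋ × 125 = 88 × 125 mm

88 × 125 mm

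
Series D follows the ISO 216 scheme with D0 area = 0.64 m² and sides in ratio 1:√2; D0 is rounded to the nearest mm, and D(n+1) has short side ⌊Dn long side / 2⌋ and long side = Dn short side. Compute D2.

336 × 475 mm

Let D0's short side be w mm. w · w√2 = 0.64 m² = 640,000 mm², so w ≈ 672.7 mm and w√2 ≈ 951.4 mm → D0 = 673 × 951 mm.
D1: ⌊951/2⌋ × 673 = 475 × 673 mm
D2: ⌊673/2⌋ × 475 = 336 × 475 mm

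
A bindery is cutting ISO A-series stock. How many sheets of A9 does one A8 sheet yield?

A8 = 52 × 74 mm; A9 = 37 × 52 mm.
Each halving step doubles the count; 1 step from A8 to A9.
2^1 = 2.

2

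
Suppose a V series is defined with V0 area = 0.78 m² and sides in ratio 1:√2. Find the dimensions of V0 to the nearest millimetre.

Let the short side be w mm. Then w · w√2 = 0.78 m² = 780,000 mm².
w² = 780,000/√2, so w ≈ 742.7 mm; long side = w√2 ≈ 1050.3 mm.

743 × 1050 mm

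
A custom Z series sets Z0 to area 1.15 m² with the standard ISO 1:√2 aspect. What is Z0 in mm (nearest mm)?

902 × 1275 mm

Let the short side be w mm. Then w · w√2 = 1.15 m² = 1,150,000 mm².
w² = 1,150,000/√2, so w ≈ 901.8 mm; long side = w√2 ≈ 1275.3 mm.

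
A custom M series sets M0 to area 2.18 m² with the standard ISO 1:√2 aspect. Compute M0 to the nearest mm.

1242 × 1756 mm

Let the short side be w mm. Then w · w√2 = 2.18 m² = 2,180,000 mm².
w² = 2,180,000/√2, so w ≈ 1241.6 mm; long side = w√2 ≈ 1755.8 mm.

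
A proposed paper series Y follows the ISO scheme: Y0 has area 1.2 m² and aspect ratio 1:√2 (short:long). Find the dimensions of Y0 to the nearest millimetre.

Let the short side be w mm. Then w · w√2 = 1.2 m² = 1,200,000 mm².
w² = 1,200,000/√2, so w ≈ 921.2 mm; long side = w√2 ≈ 1302.7 mm.

921 × 1303 mm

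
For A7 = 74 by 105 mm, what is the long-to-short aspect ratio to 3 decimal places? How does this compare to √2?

105 / 74 = 1.419
ISO 216 targets √2 ≈ 1.414; the +0.005 deviation is from mm rounding.

1.419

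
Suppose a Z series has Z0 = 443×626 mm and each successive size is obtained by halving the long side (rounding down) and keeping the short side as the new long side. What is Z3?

156 × 221 mm

Z1: ⌊626/2⌋ × 443 = 313 × 443 mm
Z2: ⌊443/2⌋ × 313 = 221 × 313 mm
Z3: ⌊313/2⌋ × 221 = 156 × 221 mm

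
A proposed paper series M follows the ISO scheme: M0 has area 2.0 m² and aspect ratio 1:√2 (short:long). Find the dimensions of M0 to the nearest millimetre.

1189 × 1682 mm

Let the short side be w mm. Then w · w√2 = 2.0 m² = 2,000,000 mm².
w² = 2,000,000/√2, so w ≈ 1189.2 mm; long side = w√2 ≈ 1681.8 mm.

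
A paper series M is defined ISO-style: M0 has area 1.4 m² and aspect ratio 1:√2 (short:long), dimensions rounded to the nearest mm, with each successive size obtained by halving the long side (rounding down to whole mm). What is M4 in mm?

248 × 351 mm

Let M0's short side be w mm. w · w√2 = 1.4 m² = 1,400,000 mm², so w ≈ 995.0 mm and w√2 ≈ 1407.1 mm → M0 = 995 × 1407 mm.
M1: ⌊1407/2⌋ × 995 = 703 × 995 mm
M2: ⌊995/2⌋ × 703 = 497 × 703 mm
M3: ⌊703/2⌋ × 497 = 351 × 497 mm
M4: ⌊497/2⌋ × 351 = 248 × 351 mm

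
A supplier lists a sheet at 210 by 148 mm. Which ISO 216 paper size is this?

Aspect ratio 210/148 ≈ 1.419 — close to the ISO √2 ≈ 1.414.
In the A-series (A0 area = 1 m²): A5 = 148 × 210 mm.

A5 (148 × 210 mm)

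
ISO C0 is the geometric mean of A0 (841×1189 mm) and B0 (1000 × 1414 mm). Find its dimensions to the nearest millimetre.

Short: √(841 · 1000) = √841000 ≈ 917.1 mm.
Long: √(1189 · 1414) = √1681246 ≈ 1296.6 mm.

917 × 1297 mm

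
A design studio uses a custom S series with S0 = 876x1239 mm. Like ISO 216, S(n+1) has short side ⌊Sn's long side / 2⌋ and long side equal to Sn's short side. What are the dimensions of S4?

219 × 309 mm

S1: ⌊1239/2⌋ × 876 = 619 × 876 mm
S2: ⌊876/2⌋ × 619 = 438 × 619 mm
S3: ⌊619/2⌋ × 438 = 309 × 438 mm
S4: ⌊438/2⌋ × 309 = 219 × 309 mm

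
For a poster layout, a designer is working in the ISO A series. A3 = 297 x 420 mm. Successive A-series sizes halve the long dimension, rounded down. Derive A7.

A4: ⌊420/2⌋ × 297 = 210 × 297 mm
A5: ⌊297/2⌋ × 210 = 148 × 210 mm
A6: ⌊210/2⌋ × 148 = 105 × 148 mm
A7: ⌊148/2⌋ × 105 = 74 × 105 mm

74 × 105 mm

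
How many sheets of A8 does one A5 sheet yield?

A5 = 148 × 210 mm; A8 = 52 × 74 mm.
Each halving step doubles the count; 3 steps from A5 to A8.
2^3 = 8.

8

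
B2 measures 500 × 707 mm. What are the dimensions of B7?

88 × 125 mm

B3: ⌊707/2⌋ × 500 = 353 × 500 mm
B4: ⌊500/2⌋ × 353 = 250 × 353 mm
B5: ⌊353/2⌋ × 250 = 176 × 250 mm
B6: ⌊250/2⌋ × 176 = 125 × 176 mm
B7: ⌊176/2⌋ × 125 = 88 × 125 mm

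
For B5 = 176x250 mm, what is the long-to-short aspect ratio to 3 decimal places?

1.420

250 / 176 = 1.420
ISO 216 targets √2 ≈ 1.414; the +0.006 deviation is from mm rounding.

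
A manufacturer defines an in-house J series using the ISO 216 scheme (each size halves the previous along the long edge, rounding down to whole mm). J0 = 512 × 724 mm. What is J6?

J1 = 362 × 512 mm (from J0 by 1 halving).
J2: ⌊512/2⌋ × 362 = 256 × 362 mm
J3: ⌊362/2⌋ × 256 = 181 × 256 mm
J4: ⌊256/2⌋ × 181 = 128 × 181 mm
J5: ⌊181/2⌋ × 128 = 90 × 128 mm
J6: ⌊128/2⌋ × 90 = 64 × 90 mm

64 × 90 mm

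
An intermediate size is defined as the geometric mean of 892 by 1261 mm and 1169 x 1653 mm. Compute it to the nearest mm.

1021 × 1444 mm

Short side: √(892 · 1169) = √1042748 ≈ 1021.2 → 1021 mm
Long side: √(1261 · 1653) = √2084433 ≈ 1443.8 → 1444 mm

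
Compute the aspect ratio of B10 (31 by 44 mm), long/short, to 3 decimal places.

1.419

44 / 31 = 1.419
ISO 216 targets √2 ≈ 1.414; the +0.005 deviation is from mm rounding.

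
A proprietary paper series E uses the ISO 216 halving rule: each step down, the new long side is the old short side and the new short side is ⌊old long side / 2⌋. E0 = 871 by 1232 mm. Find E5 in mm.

E1: ⌊1232/2⌋ × 871 = 616 × 871 mm
E2: ⌊871/2⌋ × 616 = 435 × 616 mm
E3: ⌊616/2⌋ × 435 = 308 × 435 mm
E4: ⌊435/2⌋ × 308 = 217 × 308 mm
E5: ⌊308/2⌋ × 217 = 154 × 217 mm

154 × 217 mm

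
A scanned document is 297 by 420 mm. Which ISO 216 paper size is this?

Aspect ratio 420/297 ≈ 1.414 — close to the ISO √2 ≈ 1.414.
In the A-series (A0 area = 1 m²): A3 = 297 × 420 mm.

A3 (297 × 420 mm)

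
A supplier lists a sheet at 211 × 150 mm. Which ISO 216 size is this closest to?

A5 (148 × 210 mm)

Aspect ratio 211/150 ≈ 1.407 — close to the ISO √2 ≈ 1.414.
In the A-series (A0 area = 1 m²): A5 = 148 × 210 mm.
Off by 3 mm total — nearest standard size.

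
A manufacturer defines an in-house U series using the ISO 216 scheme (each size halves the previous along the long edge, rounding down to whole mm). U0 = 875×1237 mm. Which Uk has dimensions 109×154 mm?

U6

U0: 875 × 1237 mm
U1: 618 × 875 mm
U2: 437 × 618 mm
U3: 309 × 437 mm
U4: 218 × 309 mm
U5: 154 × 218 mm
U6: 109 × 154 mm
U7: 77 × 109 mm
→ matches U6.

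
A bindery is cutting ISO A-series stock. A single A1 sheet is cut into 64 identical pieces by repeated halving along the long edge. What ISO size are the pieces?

64 = 2^6, so 6 halving steps.
A1 → A2 → … → A7 after 6 steps.

A7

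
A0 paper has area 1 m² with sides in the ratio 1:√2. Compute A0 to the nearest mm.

841 × 1189 mm

Let the short side be w mm. Then the long side is w√2 and w · w√2 = 10⁶ mm².
w² = 10⁶/√2, so w = 1000 / 2^(1/4) ≈ 840.9 mm; long side = 1000 · 2^(1/4) ≈ 1189.2 mm.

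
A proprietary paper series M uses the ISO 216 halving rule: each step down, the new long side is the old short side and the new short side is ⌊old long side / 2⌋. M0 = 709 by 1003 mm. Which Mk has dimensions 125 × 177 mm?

M5

M0: 709 × 1003 mm
M1: 501 × 709 mm
M2: 354 × 501 mm
M3: 250 × 354 mm
M4: 177 × 250 mm
M5: 125 × 177 mm
M6: 88 × 125 mm
→ matches M5.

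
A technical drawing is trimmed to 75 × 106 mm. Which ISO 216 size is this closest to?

Aspect ratio 106/75 ≈ 1.413 — close to the ISO √2 ≈ 1.414.
In the A-series (A0 area = 1 m²): A7 = 74 × 105 mm.
Off by 2 mm total — nearest standard size.

A7 (74 × 105 mm)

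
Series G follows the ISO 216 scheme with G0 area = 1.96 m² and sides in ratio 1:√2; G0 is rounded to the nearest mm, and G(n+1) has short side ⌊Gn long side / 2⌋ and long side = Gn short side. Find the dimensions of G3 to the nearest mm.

Let G0's short side be w mm. w · w√2 = 1.96 m² = 1,960,000 mm², so w ≈ 1177.3 mm and w√2 ≈ 1664.9 mm → G0 = 1177 × 1665 mm.
G1: ⌊1665/2⌋ × 1177 = 832 × 1177 mm
G2: ⌊1177/2⌋ × 832 = 588 × 832 mm
G3: ⌊832/2⌋ × 588 = 416 × 588 mm

416 × 588 mm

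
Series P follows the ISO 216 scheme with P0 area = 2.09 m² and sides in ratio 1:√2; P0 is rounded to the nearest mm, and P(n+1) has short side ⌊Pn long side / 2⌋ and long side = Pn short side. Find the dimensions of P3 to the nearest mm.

429 × 608 mm

Let P0's short side be w mm. w · w√2 = 2.09 m² = 2,090,000 mm², so w ≈ 1215.7 mm and w√2 ≈ 1719.2 mm → P0 = 1216 × 1719 mm.
P1: ⌊1719/2⌋ × 1216 = 859 × 1216 mm
P2: ⌊1216/2⌋ × 859 = 608 × 859 mm
P3: ⌊859/2⌋ × 608 = 429 × 608 mm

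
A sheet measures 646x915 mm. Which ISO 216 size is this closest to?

C1 (648 × 917 mm)

Aspect ratio 915/646 ≈ 1.416 — close to the ISO √2 ≈ 1.414.
In the C-series (envelope sizes, between A and B): C1 = 648 × 917 mm.
Off by 4 mm total — nearest standard size.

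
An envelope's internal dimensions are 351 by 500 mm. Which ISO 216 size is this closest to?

Aspect ratio 500/351 ≈ 1.425 — close to the ISO √2 ≈ 1.414.
In the B-series (B0 = 1000 × 1414 mm): B3 = 353 × 500 mm.
Off by 2 mm total — nearest standard size.

B3 (353 × 500 mm)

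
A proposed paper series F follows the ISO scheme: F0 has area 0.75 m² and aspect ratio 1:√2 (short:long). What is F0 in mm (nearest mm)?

Let the short side be w mm. Then w · w√2 = 0.75 m² = 750,000 mm².
w² = 750,000/√2, so w ≈ 728.2 mm; long side = w√2 ≈ 1029.9 mm.

728 × 1030 mm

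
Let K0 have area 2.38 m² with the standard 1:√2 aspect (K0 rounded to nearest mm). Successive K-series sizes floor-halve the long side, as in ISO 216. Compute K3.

458 × 648 mm

Let K0's short side be w mm. w · w√2 = 2.38 m² = 2,380,000 mm², so w ≈ 1297.3 mm and w√2 ≈ 1834.6 mm → K0 = 1297 × 1835 mm.
K1: ⌊1835/2⌋ × 1297 = 917 × 1297 mm
K2: ⌊1297/2⌋ × 917 = 648 × 917 mm
K3: ⌊917/2⌋ × 648 = 458 × 648 mm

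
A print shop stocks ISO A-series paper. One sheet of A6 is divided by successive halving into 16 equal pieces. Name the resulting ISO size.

A10

16 = 2^4, so 4 halving steps.
A6 → A7 → … → A10 after 4 steps.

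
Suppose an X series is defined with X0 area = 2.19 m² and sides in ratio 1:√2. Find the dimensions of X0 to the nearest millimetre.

Let the short side be w mm. Then w · w√2 = 2.19 m² = 2,190,000 mm².
w² = 2,190,000/√2, so w ≈ 1244.4 mm; long side = w√2 ≈ 1759.9 mm.

1244 × 1760 mm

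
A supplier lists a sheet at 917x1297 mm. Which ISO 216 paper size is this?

Aspect ratio 1297/917 ≈ 1.414 — close to the ISO √2 ≈ 1.414.
In the C-series (envelope sizes, between A and B): C0 = 917 × 1297 mm.

C0 (917 × 1297 mm)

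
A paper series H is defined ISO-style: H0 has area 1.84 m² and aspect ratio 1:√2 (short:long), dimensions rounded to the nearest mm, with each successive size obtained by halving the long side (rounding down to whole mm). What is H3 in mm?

Let H0's short side be w mm. w · w√2 = 1.84 m² = 1,840,000 mm², so w ≈ 1140.6 mm and w√2 ≈ 1613.1 mm → H0 = 1141 × 1613 mm.
H1: ⌊1613/2⌋ × 1141 = 806 × 1141 mm
H2: ⌊1141/2⌋ × 806 = 570 × 806 mm
H3: ⌊806/2⌋ × 570 = 403 × 570 mm

403 × 570 mm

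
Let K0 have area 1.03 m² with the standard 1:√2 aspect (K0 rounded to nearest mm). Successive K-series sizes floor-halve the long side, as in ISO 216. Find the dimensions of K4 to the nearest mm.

213 × 301 mm

Let K0's short side be w mm. w · w√2 = 1.03 m² = 1,030,000 mm², so w ≈ 853.4 mm and w√2 ≈ 1206.9 mm → K0 = 853 × 1207 mm.
K1: ⌊1207/2⌋ × 853 = 603 × 853 mm
K2: ⌊853/2⌋ × 603 = 426 × 603 mm
K3: ⌊603/2⌋ × 426 = 301 × 426 mm
K4: ⌊426/2⌋ × 301 = 213 × 301 mm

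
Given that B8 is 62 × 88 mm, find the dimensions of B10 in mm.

31 × 44 mm

B9: ⌊88/2⌋ × 62 = 44 × 62 mm
B10: ⌊62/2⌋ × 44 = 31 × 44 mm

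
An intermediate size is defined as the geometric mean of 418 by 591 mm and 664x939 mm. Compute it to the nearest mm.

527 × 745 mm

Short side: √(418 · 664) = √277552 ≈ 526.8 → 527 mm
Long side: √(591 · 939) = √554949 ≈ 744.9 → 745 mm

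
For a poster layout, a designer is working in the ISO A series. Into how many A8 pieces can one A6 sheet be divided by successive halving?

Each ISO step halves the sheet: 1 × A6 → 2 × A7 → 4 × A8
From A6 to A8 is 2 halving steps: 2^2 = 4.

4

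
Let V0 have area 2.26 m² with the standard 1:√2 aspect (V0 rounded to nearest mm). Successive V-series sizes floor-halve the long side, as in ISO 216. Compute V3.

Let V0's short side be w mm. w · w√2 = 2.26 m² = 2,260,000 mm², so w ≈ 1264.1 mm and w√2 ≈ 1787.8 mm → V0 = 1264 × 1788 mm.
V1: ⌊1788/2⌋ × 1264 = 894 × 1264 mm
V2: ⌊1264/2⌋ × 894 = 632 × 894 mm
V3: ⌊894/2⌋ × 632 = 447 × 632 mm

447 × 632 mm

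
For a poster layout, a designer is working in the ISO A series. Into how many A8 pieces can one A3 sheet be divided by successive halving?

Each ISO step halves the sheet: 1 × A3 → 2 × A4 → 4 × A5 → 8 × A6 → …
From A3 to A8 is 5 halving steps: 2^5 = 32.

32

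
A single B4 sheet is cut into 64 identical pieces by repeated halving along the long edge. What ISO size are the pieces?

64 = 2^6, so 6 halving steps.
B4 → B5 → … → B10 after 6 steps.

B10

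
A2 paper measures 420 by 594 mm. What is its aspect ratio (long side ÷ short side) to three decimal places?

1.414

594 / 420 = 1.414
Matches √2 ≈ 1.414 — the ISO 216 defining ratio.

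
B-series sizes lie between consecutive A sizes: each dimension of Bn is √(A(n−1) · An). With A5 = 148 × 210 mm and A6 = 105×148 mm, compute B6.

Short side: √(148 · 105) = √15540 ≈ 124.7 → 125 mm
Long side: √(210 · 148) = √31080 ≈ 176.3 → 176 mm

125 × 176 mm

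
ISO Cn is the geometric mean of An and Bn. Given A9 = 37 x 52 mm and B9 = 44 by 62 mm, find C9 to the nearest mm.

40 × 57 mm

Short side: √(37 · 44) = √1628 ≈ 40.3 → 40 mm
Long side: √(52 · 62) = √3224 ≈ 56.8 → 57 mm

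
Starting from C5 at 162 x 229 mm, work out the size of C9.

C6: ⌊229/2⌋ × 162 = 114 × 162 mm
C7: ⌊162/2⌋ × 114 = 81 × 114 mm
C8: ⌊114/2⌋ × 81 = 57 × 81 mm
C9: ⌊81/2⌋ × 57 = 40 × 57 mm

40 × 57 mm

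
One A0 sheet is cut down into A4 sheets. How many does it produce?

16

A0 = 841 × 1189 mm; A4 = 210 × 297 mm.
Each halving step doubles the count; 4 steps from A0 to A4.
2^4 = 16.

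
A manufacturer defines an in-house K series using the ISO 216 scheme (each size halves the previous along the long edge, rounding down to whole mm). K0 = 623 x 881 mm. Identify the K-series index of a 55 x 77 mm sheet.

K0: 623 × 881 mm
K1: 440 × 623 mm
K2: 311 × 440 mm
K3: 220 × 311 mm
K4: 155 × 220 mm
K5: 110 × 155 mm
K6: 77 × 110 mm
K7: 55 × 77 mm
K8: 38 × 55 mm
→ matches K7.

K7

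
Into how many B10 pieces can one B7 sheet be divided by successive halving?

Each ISO step halves the sheet: 1 × B7 → 2 × B8 → 4 × B9 → 8 × B10
From B7 to B10 is 3 halving steps: 2^3 = 8.

8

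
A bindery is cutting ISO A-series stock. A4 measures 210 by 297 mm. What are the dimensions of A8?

A5: ⌊297/2⌋ × 210 = 148 × 210 mm
A6: ⌊210/2⌋ × 148 = 105 × 148 mm
A7: ⌊148/2⌋ × 105 = 74 × 105 mm
A8: ⌊105/2⌋ × 74 = 52 × 74 mm

52 × 74 mm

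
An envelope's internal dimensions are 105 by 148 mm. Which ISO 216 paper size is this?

A6 (105 × 148 mm)

Aspect ratio 148/105 ≈ 1.410 — close to the ISO √2 ≈ 1.414.
In the A-series (A0 area = 1 m²): A6 = 105 × 148 mm.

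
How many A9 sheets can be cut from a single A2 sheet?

128

Each ISO step halves the sheet: 1 × A2 → 2 × A3 → 4 × A4 → 8 × A5 → …
From A2 to A9 is 7 halving steps: 2^7 = 128.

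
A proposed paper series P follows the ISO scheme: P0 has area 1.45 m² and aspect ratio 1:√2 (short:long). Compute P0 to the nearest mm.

Let the short side be w mm. Then w · w√2 = 1.45 m² = 1,450,000 mm².
w² = 1,450,000/√2, so w ≈ 1012.6 mm; long side = w√2 ≈ 1432.0 mm.

1013 × 1432 mm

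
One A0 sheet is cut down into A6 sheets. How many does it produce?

A0 = 841 × 1189 mm; A6 = 105 × 148 mm.
Each halving step doubles the count; 6 steps from A0 to A6.
2^6 = 64.

64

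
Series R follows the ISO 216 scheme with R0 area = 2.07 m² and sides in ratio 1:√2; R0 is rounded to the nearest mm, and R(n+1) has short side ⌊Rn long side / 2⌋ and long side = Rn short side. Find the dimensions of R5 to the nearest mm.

Let R0's short side be w mm. w · w√2 = 2.07 m² = 2,070,000 mm², so w ≈ 1209.8 mm and w√2 ≈ 1711.0 mm → R0 = 1210 × 1711 mm.
R1: ⌊1711/2⌋ × 1210 = 855 × 1210 mm
R2: ⌊1210/2⌋ × 855 = 605 × 855 mm
R3: ⌊855/2⌋ × 605 = 427 × 605 mm
R4: ⌊605/2⌋ × 427 = 302 × 427 mm
R5: ⌊427/2⌋ × 302 = 213 × 302 mm

213 × 302 mm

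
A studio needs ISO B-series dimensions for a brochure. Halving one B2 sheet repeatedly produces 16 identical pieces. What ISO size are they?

B6

16 = 2^4, so 4 halving steps.
B2 → B3 → … → B6 after 4 steps.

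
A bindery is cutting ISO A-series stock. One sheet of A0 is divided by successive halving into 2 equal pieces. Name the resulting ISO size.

2 = 2^1, so 1 halving step.
A0 → A1 → … → A1 after 1 step.

A1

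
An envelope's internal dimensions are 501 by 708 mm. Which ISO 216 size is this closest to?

Aspect ratio 708/501 ≈ 1.413 — close to the ISO √2 ≈ 1.414.
In the B-series (B0 = 1000 × 1414 mm): B2 = 500 × 707 mm.
Off by 2 mm total — nearest standard size.

B2 (500 × 707 mm)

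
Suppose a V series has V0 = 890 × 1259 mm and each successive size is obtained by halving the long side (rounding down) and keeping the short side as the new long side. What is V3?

V1: ⌊1259/2⌋ × 890 = 629 × 890 mm
V2: ⌊890/2⌋ × 629 = 445 × 629 mm
V3: ⌊629/2⌋ × 445 = 314 × 445 mm

314 × 445 mm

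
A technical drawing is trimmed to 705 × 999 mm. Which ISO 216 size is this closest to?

B1 (707 × 1000 mm)

Aspect ratio 999/705 ≈ 1.417 — close to the ISO √2 ≈ 1.414.
In the B-series (B0 = 1000 × 1414 mm): B1 = 707 × 1000 mm.
Off by 3 mm total — nearest standard size.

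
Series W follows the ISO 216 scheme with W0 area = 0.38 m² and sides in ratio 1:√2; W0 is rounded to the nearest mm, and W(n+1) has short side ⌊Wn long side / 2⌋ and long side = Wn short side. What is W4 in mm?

129 × 183 mm

Let W0's short side be w mm. w · w√2 = 0.38 m² = 380,000 mm², so w ≈ 518.4 mm and w√2 ≈ 733.1 mm → W0 = 518 × 733 mm.
W1: ⌊733/2⌋ × 518 = 366 × 518 mm
W2: ⌊518/2⌋ × 366 = 259 × 366 mm
W3: ⌊366/2⌋ × 259 = 183 × 259 mm
W4: ⌊259/2⌋ × 183 = 129 × 183 mm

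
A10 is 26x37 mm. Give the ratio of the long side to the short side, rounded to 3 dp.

37 / 26 = 1.423
ISO 216 targets √2 ≈ 1.414; the +0.009 deviation is from mm rounding.

1.423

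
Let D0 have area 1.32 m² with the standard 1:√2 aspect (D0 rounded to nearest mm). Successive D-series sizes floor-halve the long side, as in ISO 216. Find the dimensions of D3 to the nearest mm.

341 × 483 mm

Let D0's short side be w mm. w · w√2 = 1.32 m² = 1,320,000 mm², so w ≈ 966.1 mm and w√2 ≈ 1366.3 mm → D0 = 966 × 1366 mm.
D1: ⌊1366/2⌋ × 966 = 683 × 966 mm
D2: ⌊966/2⌋ × 683 = 483 × 683 mm
D3: ⌊683/2⌋ × 483 = 341 × 483 mm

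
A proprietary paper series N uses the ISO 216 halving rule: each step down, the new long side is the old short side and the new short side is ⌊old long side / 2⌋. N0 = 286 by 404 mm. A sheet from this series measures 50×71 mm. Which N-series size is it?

N5

N0: 286 × 404 mm
N1: 202 × 286 mm
N2: 143 × 202 mm
N3: 101 × 143 mm
N4: 71 × 101 mm
N5: 50 × 71 mm
N6: 35 × 50 mm
→ matches N5.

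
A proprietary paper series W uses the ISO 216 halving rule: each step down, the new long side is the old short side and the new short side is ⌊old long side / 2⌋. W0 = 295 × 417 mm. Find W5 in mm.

W1: ⌊417/2⌋ × 295 = 208 × 295 mm
W2: ⌊295/2⌋ × 208 = 147 × 208 mm
W3: ⌊208/2⌋ × 147 = 104 × 147 mm
W4: ⌊147/2⌋ × 104 = 73 × 104 mm
W5: ⌊104/2⌋ × 73 = 52 × 73 mm

52 × 73 mm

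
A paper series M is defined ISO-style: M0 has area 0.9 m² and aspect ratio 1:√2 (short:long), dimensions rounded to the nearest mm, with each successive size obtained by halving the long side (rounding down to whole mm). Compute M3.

282 × 399 mm

Let M0's short side be w mm. w · w√2 = 0.9 m² = 900,000 mm², so w ≈ 797.7 mm and w√2 ≈ 1128.2 mm → M0 = 798 × 1128 mm.
M1: ⌊1128/2⌋ × 798 = 564 × 798 mm
M2: ⌊798/2⌋ × 564 = 399 × 564 mm
M3: ⌊564/2⌋ × 399 = 282 × 399 mm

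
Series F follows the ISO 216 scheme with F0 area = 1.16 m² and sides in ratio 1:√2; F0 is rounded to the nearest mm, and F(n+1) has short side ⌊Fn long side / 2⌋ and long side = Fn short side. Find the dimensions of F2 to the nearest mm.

453 × 640 mm

Let F0's short side be w mm. w · w√2 = 1.16 m² = 1,160,000 mm², so w ≈ 905.7 mm and w√2 ≈ 1280.8 mm → F0 = 906 × 1281 mm.
F1: ⌊1281/2⌋ × 906 = 640 × 906 mm
F2: ⌊906/2⌋ × 640 = 453 × 640 mm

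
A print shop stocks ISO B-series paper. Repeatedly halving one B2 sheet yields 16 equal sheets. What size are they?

16 = 2^4, so 4 halving steps.
B2 → B3 → … → B6 after 4 steps.

B6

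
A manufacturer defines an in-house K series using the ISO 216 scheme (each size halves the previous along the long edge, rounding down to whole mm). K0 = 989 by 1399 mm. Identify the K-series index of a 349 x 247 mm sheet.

K0: 989 × 1399 mm
K1: 699 × 989 mm
K2: 494 × 699 mm
K3: 349 × 494 mm
K4: 247 × 349 mm
K5: 174 × 247 mm
→ matches K4.

K4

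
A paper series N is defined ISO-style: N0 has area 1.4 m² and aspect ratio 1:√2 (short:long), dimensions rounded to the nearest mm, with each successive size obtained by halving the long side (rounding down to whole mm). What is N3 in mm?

Let N0's short side be w mm. w · w√2 = 1.4 m² = 1,400,000 mm², so w ≈ 995.0 mm and w√2 ≈ 1407.1 mm → N0 = 995 × 1407 mm.
N1: ⌊1407/2⌋ × 995 = 703 × 995 mm
N2: ⌊995/2⌋ × 703 = 497 × 703 mm
N3: ⌊703/2⌋ × 497 = 351 × 497 mm

351 × 497 mm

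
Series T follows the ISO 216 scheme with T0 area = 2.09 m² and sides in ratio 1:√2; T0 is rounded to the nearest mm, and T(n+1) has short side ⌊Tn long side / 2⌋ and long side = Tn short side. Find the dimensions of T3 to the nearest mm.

429 × 608 mm

Let T0's short side be w mm. w · w√2 = 2.09 m² = 2,090,000 mm², so w ≈ 1215.7 mm and w√2 ≈ 1719.2 mm → T0 = 1216 × 1719 mm.
T1: ⌊1719/2⌋ × 1216 = 859 × 1216 mm
T2: ⌊1216/2⌋ × 859 = 608 × 859 mm
T3: ⌊859/2⌋ × 608 = 429 × 608 mm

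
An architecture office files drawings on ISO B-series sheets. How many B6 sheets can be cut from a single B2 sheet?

Each ISO step halves the sheet: 1 × B2 → 2 × B3 → 4 × B4 → 8 × B5 → …
From B2 to B6 is 4 halving steps: 2^4 = 16.

16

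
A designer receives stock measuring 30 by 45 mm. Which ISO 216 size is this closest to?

Aspect ratio 45/30 ≈ 1.500 (ISO target is √2 ≈ 1.414).
In the B-series (B0 = 1000 × 1414 mm): B10 = 31 × 44 mm.
Off by 2 mm total — nearest standard size.

B10 (31 × 44 mm)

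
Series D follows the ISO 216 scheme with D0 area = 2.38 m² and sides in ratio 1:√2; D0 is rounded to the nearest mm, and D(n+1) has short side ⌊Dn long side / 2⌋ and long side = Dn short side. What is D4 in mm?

324 × 458 mm

Let D0's short side be w mm. w · w√2 = 2.38 m² = 2,380,000 mm², so w ≈ 1297.3 mm and w√2 ≈ 1834.6 mm → D0 = 1297 × 1835 mm.
D1: ⌊1835/2⌋ × 1297 = 917 × 1297 mm
D2: ⌊1297/2⌋ × 917 = 648 × 917 mm
D3: ⌊917/2⌋ × 648 = 458 × 648 mm
D4: ⌊648/2⌋ × 458 = 324 × 458 mm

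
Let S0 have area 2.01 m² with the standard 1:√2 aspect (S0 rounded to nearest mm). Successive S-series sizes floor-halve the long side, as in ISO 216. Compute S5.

Let S0's short side be w mm. w · w√2 = 2.01 m² = 2,010,000 mm², so w ≈ 1192.2 mm and w√2 ≈ 1686.0 mm → S0 = 1192 × 1686 mm.
S1: ⌊1686/2⌋ × 1192 = 843 × 1192 mm
S2: ⌊1192/2⌋ × 843 = 596 × 843 mm
S3: ⌊843/2⌋ × 596 = 421 × 596 mm
S4: ⌊596/2⌋ × 421 = 298 × 421 mm
S5: ⌊421/2⌋ × 298 = 210 × 298 mm

210 × 298 mm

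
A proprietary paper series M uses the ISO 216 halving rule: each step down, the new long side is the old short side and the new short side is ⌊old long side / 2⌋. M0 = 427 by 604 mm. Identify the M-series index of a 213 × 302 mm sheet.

M2

M0: 427 × 604 mm
M1: 302 × 427 mm
M2: 213 × 302 mm
M3: 151 × 213 mm
→ matches M2.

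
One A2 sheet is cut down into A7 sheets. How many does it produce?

32

Each ISO step halves the sheet: 1 × A2 → 2 × A3 → 4 × A4 → 8 × A5 → …
From A2 to A7 is 5 halving steps: 2^5 = 32.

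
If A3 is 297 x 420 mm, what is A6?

105 × 148 mm

A4: ⌊420/2⌋ × 297 = 210 × 297 mm
A5: ⌊297/2⌋ × 210 = 148 × 210 mm
A6: ⌊210/2⌋ × 148 = 105 × 148 mm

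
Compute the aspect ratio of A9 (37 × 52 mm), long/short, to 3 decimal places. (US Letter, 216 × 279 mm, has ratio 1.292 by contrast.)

52 / 37 = 1.405
ISO 216 targets √2 ≈ 1.414; the -0.009 deviation is from mm rounding.

1.405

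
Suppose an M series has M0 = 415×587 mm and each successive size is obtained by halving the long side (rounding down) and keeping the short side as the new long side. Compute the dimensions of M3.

146 × 207 mm

M1: ⌊587/2⌋ × 415 = 293 × 415 mm
M2: ⌊415/2⌋ × 293 = 207 × 293 mm
M3: ⌊293/2⌋ × 207 = 146 × 207 mm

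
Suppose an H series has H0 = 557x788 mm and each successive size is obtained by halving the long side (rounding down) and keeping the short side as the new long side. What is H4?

139 × 197 mm

H1: ⌊788/2⌋ × 557 = 394 × 557 mm
H2: ⌊557/2⌋ × 394 = 278 × 394 mm
H3: ⌊394/2⌋ × 278 = 197 × 278 mm
H4: ⌊278/2⌋ × 197 = 139 × 197 mm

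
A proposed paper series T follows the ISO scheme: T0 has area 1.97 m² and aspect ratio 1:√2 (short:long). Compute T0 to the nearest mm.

Let the short side be w mm. Then w · w√2 = 1.97 m² = 1,970,000 mm².
w² = 1,970,000/√2, so w ≈ 1180.3 mm; long side = w√2 ≈ 1669.1 mm.

1180 × 1669 mm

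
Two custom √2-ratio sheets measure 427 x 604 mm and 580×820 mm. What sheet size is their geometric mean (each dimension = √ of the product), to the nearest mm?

498 × 704 mm

Short side: √(427 · 580) = √247660 ≈ 497.7 → 498 mm
Long side: √(604 · 820) = √495280 ≈ 703.8 → 704 mm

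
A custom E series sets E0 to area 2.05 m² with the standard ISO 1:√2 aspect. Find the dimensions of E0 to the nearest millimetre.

1204 × 1703 mm

Let the short side be w mm. Then w · w√2 = 2.05 m² = 2,050,000 mm².
w² = 2,050,000/√2, so w ≈ 1204.0 mm; long side = w√2 ≈ 1702.7 mm.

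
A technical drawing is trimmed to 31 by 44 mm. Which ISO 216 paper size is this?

Aspect ratio 44/31 ≈ 1.419 — close to the ISO √2 ≈ 1.414.
In the B-series (B0 = 1000 × 1414 mm): B10 = 31 × 44 mm.

B10 (31 × 44 mm)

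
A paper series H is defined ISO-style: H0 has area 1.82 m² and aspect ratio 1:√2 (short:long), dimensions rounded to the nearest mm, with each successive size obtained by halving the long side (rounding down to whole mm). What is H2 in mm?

567 × 802 mm

Let H0's short side be w mm. w · w√2 = 1.82 m² = 1,820,000 mm², so w ≈ 1134.4 mm and w√2 ≈ 1604.3 mm → H0 = 1134 × 1604 mm.
H1: ⌊1604/2⌋ × 1134 = 802 × 1134 mm
H2: ⌊1134/2⌋ × 802 = 567 × 802 mm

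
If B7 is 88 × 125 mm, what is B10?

B8: ⌊125/2⌋ × 88 = 62 × 88 mm
B9: ⌊88/2⌋ × 62 = 44 × 62 mm
B10: ⌊62/2⌋ × 44 = 31 × 44 mm

31 × 44 mm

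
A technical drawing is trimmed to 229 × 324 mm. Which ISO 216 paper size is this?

C4 (229 × 324 mm)

Aspect ratio 324/229 ≈ 1.415 — close to the ISO √2 ≈ 1.414.
In the C-series (envelope sizes, between A and B): C4 = 229 × 324 mm.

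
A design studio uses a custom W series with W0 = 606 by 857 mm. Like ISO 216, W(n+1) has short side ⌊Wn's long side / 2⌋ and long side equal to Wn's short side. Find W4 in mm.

151 × 214 mm

W1 = 428 × 606 mm (from W0 by 1 halving).
W2: ⌊606/2⌋ × 428 = 303 × 428 mm
W3: ⌊428/2⌋ × 303 = 214 × 303 mm
W4: ⌊303/2⌋ × 214 = 151 × 214 mm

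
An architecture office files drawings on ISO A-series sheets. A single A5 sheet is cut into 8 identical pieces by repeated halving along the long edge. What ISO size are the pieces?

8 = 2^3, so 3 halving steps.
A5 → A6 → … → A8 after 3 steps.

A8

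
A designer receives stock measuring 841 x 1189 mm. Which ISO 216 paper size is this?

Aspect ratio 1189/841 ≈ 1.414 — close to the ISO √2 ≈ 1.414.
In the A-series (A0 area = 1 m²): A0 = 841 × 1189 mm.

A0 (841 × 1189 mm)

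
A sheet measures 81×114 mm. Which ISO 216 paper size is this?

C7 (81 × 114 mm)

Aspect ratio 114/81 ≈ 1.407 — close to the ISO √2 ≈ 1.414.
In the C-series (envelope sizes, between A and B): C7 = 81 × 114 mm.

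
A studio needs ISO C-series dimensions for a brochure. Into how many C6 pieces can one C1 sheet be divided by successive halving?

Each ISO step halves the sheet: 1 × C1 → 2 × C2 → 4 × C3 → 8 × C4 → …
From C1 to C6 is 5 halving steps: 2^5 = 32.

32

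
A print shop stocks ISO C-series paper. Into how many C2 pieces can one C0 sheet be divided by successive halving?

4

C0 = 917 × 1297 mm; C2 = 458 × 648 mm.
Each halving step doubles the count; 2 steps from C0 to C2.
2^2 = 4.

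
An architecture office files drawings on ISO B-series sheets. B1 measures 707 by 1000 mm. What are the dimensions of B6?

125 × 176 mm

B2: ⌊1000/2⌋ × 707 = 500 × 707 mm
B3: ⌊707/2⌋ × 500 = 353 × 500 mm
B4: ⌊500/2⌋ × 353 = 250 × 353 mm
B5: ⌊353/2⌋ × 250 = 176 × 250 mm
B6: ⌊250/2⌋ × 176 = 125 × 176 mm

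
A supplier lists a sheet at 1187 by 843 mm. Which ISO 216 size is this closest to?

A0 (841 × 1189 mm)

Aspect ratio 1187/843 ≈ 1.408 — close to the ISO √2 ≈ 1.414.
In the A-series (A0 area = 1 m²): A0 = 841 × 1189 mm.
Off by 4 mm total — nearest standard size.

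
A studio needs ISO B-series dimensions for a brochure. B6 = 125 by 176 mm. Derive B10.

31 × 44 mm

B7: ⌊176/2⌋ × 125 = 88 × 125 mm
B8: ⌊125/2⌋ × 88 = 62 × 88 mm
B9: ⌊88/2⌋ × 62 = 44 × 62 mm
B10: ⌊62/2⌋ × 44 = 31 × 44 mm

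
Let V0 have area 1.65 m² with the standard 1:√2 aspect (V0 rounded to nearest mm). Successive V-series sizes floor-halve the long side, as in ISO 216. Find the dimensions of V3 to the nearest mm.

Let V0's short side be w mm. w · w√2 = 1.65 m² = 1,650,000 mm², so w ≈ 1080.2 mm and w√2 ≈ 1527.6 mm → V0 = 1080 × 1528 mm.
V1: ⌊1528/2⌋ × 1080 = 764 × 1080 mm
V2: ⌊1080/2⌋ × 764 = 540 × 764 mm
V3: ⌊764/2⌋ × 540 = 382 × 540 mm

382 × 540 mm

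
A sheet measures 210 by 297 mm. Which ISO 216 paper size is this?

Aspect ratio 297/210 ≈ 1.414 — close to the ISO √2 ≈ 1.414.
In the A-series (A0 area = 1 m²): A4 = 210 × 297 mm.

A4 (210 × 297 mm)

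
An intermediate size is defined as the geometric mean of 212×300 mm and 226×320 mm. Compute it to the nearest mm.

Short side: √(212 · 226) = √47912 ≈ 218.9 → 219 mm
Long side: √(300 · 320) = √96000 ≈ 309.8 → 310 mm

219 × 310 mm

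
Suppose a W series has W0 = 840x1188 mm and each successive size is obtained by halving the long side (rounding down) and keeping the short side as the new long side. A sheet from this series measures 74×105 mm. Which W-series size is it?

W0: 840 × 1188 mm
W1: 594 × 840 mm
W2: 420 × 594 mm
W3: 297 × 420 mm
W4: 210 × 297 mm
W5: 148 × 210 mm
W6: 105 × 148 mm
W7: 74 × 105 mm
W8: 52 × 74 mm
→ matches W7.

W7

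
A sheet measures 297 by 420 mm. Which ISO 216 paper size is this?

A3 (297 × 420 mm)

Aspect ratio 420/297 ≈ 1.414 — close to the ISO √2 ≈ 1.414.
In the A-series (A0 area = 1 m²): A3 = 297 × 420 mm.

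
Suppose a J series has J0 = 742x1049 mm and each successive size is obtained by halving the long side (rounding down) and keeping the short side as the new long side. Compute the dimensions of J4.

J1: ⌊1049/2⌋ × 742 = 524 × 742 mm
J2: ⌊742/2⌋ × 524 = 371 × 524 mm
J3: ⌊524/2⌋ × 371 = 262 × 371 mm
J4: ⌊371/2⌋ × 262 = 185 × 262 mm

185 × 262 mm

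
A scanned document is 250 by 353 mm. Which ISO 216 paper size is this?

Aspect ratio 353/250 ≈ 1.412 — close to the ISO √2 ≈ 1.414.
In the B-series (B0 = 1000 × 1414 mm): B4 = 250 × 353 mm.

B4 (250 × 353 mm)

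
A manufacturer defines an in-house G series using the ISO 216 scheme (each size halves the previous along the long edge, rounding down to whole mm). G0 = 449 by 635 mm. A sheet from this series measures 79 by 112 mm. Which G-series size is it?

G5

G0: 449 × 635 mm
G1: 317 × 449 mm
G2: 224 × 317 mm
G3: 158 × 224 mm
G4: 112 × 158 mm
G5: 79 × 112 mm
G6: 56 × 79 mm
→ matches G5.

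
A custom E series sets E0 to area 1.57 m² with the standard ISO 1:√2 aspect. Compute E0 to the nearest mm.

Let the short side be w mm. Then w · w√2 = 1.57 m² = 1,570,000 mm².
w² = 1,570,000/√2, so w ≈ 1053.6 mm; long side = w√2 ≈ 1490.1 mm.

1054 × 1490 mm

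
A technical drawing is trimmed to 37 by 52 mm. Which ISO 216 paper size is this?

A9 (37 × 52 mm)

Aspect ratio 52/37 ≈ 1.405 — close to the ISO √2 ≈ 1.414.
In the A-series (A0 area = 1 m²): A9 = 37 × 52 mm.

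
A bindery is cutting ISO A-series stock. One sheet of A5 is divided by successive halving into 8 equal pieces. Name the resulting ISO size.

8 = 2^3, so 3 halving steps.
A5 → A6 → … → A8 after 3 steps.

A8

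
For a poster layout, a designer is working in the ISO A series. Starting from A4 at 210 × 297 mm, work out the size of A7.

A5: ⌊297/2⌋ × 210 = 148 × 210 mm
A6: ⌊210/2⌋ × 148 = 105 × 148 mm
A7: ⌊148/2⌋ × 105 = 74 × 105 mm

74 × 105 mm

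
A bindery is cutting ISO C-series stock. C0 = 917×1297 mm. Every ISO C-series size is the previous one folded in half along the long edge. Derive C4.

229 × 324 mm

C1: ⌊1297/2⌋ × 917 = 648 × 917 mm
C2: ⌊917/2⌋ × 648 = 458 × 648 mm
C3: ⌊648/2⌋ × 458 = 324 × 458 mm
C4: ⌊458/2⌋ × 324 = 229 × 324 mm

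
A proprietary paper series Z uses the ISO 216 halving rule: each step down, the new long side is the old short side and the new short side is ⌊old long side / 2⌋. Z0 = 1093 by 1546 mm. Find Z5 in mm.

Z1 = 773 × 1093 mm (from Z0 by 1 halving).
Z2: ⌊1093/2⌋ × 773 = 546 × 773 mm
Z3: ⌊773/2⌋ × 546 = 386 × 546 mm
Z4: ⌊546/2⌋ × 386 = 273 × 386 mm
Z5: ⌊386/2⌋ × 273 = 193 × 273 mm

193 × 273 mm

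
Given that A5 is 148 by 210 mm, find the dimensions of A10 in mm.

26 × 37 mm

A6: ⌊210/2⌋ × 148 = 105 × 148 mm
A7: ⌊148/2⌋ × 105 = 74 × 105 mm
A8: ⌊105/2⌋ × 74 = 52 × 74 mm
A9: ⌊74/2⌋ × 52 = 37 × 52 mm
A10: ⌊52/2⌋ × 37 = 26 × 37 mm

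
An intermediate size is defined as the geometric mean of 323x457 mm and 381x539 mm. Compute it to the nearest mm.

Short side: √(323 · 381) = √123063 ≈ 350.8 → 351 mm
Long side: √(457 · 539) = √246323 ≈ 496.3 → 496 mm

351 × 496 mm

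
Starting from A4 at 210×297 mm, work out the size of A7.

A5: ⌊297/2⌋ × 210 = 148 × 210 mm
A6: ⌊210/2⌋ × 148 = 105 × 148 mm
A7: ⌊148/2⌋ × 105 = 74 × 105 mm

74 × 105 mm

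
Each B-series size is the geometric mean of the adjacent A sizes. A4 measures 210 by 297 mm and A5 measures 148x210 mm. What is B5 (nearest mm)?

176 × 250 mm

Short side: √(210 · 148) = √31080 ≈ 176.3 → 176 mm
Long side: √(297 · 210) = √62370 ≈ 249.7 → 250 mm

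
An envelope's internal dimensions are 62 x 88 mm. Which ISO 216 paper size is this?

B8 (62 × 88 mm)

Aspect ratio 88/62 ≈ 1.419 — close to the ISO √2 ≈ 1.414.
In the B-series (B0 = 1000 × 1414 mm): B8 = 62 × 88 mm.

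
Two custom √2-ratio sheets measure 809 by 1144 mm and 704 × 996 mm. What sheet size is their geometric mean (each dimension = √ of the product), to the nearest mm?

Short side: √(809 · 704) = √569536 ≈ 754.7 → 755 mm
Long side: √(1144 · 996) = √1139424 ≈ 1067.4 → 1067 mm

755 × 1067 mm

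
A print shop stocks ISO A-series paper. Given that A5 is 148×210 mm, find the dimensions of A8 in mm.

A6: ⌊210/2⌋ × 148 = 105 × 148 mm
A7: ⌊148/2⌋ × 105 = 74 × 105 mm
A8: ⌊105/2⌋ × 74 = 52 × 74 mm

52 × 74 mm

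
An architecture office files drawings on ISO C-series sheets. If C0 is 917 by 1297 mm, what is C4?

229 × 324 mm

C1: ⌊1297/2⌋ × 917 = 648 × 917 mm
C2: ⌊917/2⌋ × 648 = 458 × 648 mm
C3: ⌊648/2⌋ × 458 = 324 × 458 mm
C4: ⌊458/2⌋ × 324 = 229 × 324 mm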